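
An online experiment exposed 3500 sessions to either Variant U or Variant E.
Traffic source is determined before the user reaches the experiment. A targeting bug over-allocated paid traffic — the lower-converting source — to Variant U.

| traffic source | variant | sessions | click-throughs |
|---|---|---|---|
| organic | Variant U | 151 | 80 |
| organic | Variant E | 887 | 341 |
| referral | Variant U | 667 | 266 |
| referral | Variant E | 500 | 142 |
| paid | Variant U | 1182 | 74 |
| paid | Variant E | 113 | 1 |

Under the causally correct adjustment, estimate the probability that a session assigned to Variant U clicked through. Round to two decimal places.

0.31

Traffic source differs across variants for reasons unrelated to any effect of the variant itself, and it separately predicts the outcome — a classic confounder. We must compare within traffic source levels.
Standardising Variant U to the population traffic source mix: 0.297·80/151 + 0.333·266/667 + 0.370·74/1182 = 0.313.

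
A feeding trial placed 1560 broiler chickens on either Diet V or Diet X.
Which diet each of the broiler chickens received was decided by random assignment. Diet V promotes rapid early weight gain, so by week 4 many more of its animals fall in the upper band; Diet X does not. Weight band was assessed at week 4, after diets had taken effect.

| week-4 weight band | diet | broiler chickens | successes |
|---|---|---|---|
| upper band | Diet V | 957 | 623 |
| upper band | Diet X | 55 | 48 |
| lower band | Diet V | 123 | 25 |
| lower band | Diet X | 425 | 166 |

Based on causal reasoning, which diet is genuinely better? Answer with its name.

Week-4 weight band here is a post-treatment variable shaped by the diet; conditioning on it would introduce bias rather than remove it. The overall comparison is the causal one.
Pooled: Diet V 60.0% vs Diet X 44.6%; Diet V is higher overall.

Diet V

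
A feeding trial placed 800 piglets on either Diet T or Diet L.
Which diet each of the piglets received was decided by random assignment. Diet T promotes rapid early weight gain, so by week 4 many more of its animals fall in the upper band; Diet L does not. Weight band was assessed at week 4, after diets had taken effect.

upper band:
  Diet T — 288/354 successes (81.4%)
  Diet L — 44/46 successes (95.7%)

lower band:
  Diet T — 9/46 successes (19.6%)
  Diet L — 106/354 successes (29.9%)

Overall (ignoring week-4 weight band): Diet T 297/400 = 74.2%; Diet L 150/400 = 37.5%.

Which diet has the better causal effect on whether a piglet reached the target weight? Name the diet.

The week-4 weight band-specific comparison favours Diet L throughout, but the pooled figures favour Diet T. The question is whether to condition on week-4 weight band.
Week-4 weight band is recorded after the diet and is itself shifted by it — it sits on the causal path from diet to outcome. Conditioning on a mediator would strip out part of the effect we want; the pooled comparison gives the total causal effect.
Pooled: Diet T 74.2% vs Diet L 37.5%; Diet T is higher overall.

Diet T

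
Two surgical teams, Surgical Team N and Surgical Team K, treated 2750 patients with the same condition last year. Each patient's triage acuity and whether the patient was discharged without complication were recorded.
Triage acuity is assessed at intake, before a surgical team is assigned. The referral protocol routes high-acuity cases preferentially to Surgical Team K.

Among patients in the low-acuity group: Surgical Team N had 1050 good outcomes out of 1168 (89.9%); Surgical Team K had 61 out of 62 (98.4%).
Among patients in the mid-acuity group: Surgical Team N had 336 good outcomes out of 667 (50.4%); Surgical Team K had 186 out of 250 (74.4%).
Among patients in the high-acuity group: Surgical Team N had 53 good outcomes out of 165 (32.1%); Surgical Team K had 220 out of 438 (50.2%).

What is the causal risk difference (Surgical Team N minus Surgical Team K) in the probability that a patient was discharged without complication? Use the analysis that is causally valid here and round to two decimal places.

-0.16

Since triage acuity is a pre-existing factor (not a product of the surgical team) and it affects the outcome on its own, it is a confounder. The stratified rates, not the pooled rate, identify the causal effect.
Adjusting over the population distribution of triage acuity: 0.447·(0.899−0.984) + 0.333·(0.504−0.744) + 0.219·(0.321−0.502) = -0.158.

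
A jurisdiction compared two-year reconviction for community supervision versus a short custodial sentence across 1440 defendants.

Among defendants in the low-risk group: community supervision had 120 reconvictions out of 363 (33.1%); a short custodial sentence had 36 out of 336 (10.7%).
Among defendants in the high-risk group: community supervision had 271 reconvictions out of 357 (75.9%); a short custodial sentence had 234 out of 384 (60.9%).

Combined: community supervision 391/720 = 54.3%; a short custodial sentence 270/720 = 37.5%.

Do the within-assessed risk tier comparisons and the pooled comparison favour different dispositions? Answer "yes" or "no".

Within each assessed risk tier level (low-risk 33.1% vs 10.7%; high-risk 75.9% vs 60.9%), a short custodial sentence has the lower rate every time. Pooled: 54.3% vs 37.5% — a short custodial sentence has the lower rate overall. They agree.

no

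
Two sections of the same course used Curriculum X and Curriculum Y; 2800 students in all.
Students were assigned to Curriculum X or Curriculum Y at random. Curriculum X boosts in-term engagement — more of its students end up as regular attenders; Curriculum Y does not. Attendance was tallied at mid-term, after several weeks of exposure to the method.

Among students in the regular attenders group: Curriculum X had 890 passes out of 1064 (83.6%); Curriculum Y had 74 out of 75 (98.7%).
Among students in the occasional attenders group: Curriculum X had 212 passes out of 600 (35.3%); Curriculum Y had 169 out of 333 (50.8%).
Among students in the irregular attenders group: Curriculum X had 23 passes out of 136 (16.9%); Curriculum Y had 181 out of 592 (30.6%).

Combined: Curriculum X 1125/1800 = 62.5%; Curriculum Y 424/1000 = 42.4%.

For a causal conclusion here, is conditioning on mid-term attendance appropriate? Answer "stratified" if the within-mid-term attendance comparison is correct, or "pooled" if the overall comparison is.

The mid-term attendance-specific comparison favours Curriculum Y throughout, but the pooled figures favour Curriculum X. The question is whether to condition on mid-term attendance.
Mid-term attendance here is a post-treatment variable shaped by the teaching method; conditioning on it would introduce bias rather than remove it. The overall comparison is the causal one.
Pooled: Curriculum X 62.5% vs Curriculum Y 42.4%; Curriculum X is higher overall.

pooled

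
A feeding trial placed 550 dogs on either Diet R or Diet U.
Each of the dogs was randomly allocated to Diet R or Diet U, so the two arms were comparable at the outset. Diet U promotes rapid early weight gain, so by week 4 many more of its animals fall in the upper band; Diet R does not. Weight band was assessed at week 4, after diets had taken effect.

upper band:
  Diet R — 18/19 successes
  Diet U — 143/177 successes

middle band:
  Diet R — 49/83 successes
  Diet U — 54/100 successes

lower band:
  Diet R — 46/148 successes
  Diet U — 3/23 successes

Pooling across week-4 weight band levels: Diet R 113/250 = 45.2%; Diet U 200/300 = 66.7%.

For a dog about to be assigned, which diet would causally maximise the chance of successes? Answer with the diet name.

Diet U

Diet R is higher inside every week-4 weight band stratum but Diet U is higher in aggregate. Whether to stratify depends on how week-4 weight band relates to the diet.
The distribution of week-4 weight band is itself part of what the diet does — it is an intermediate outcome. Holding it fixed would remove that part of the effect; the total effect is the pooled difference.
Pooled: Diet R 45.2% vs Diet U 66.7%; Diet U is higher overall.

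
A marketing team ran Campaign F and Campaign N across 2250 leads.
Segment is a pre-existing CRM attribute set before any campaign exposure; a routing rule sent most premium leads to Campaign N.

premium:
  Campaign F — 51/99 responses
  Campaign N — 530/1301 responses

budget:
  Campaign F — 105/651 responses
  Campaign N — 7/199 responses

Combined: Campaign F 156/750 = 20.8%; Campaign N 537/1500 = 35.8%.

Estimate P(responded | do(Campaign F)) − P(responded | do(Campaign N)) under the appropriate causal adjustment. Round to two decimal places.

Since customer segment is a pre-existing factor (not a product of the campaign) and it affects the outcome on its own, it is a confounder. The stratified rates, not the pooled rate, identify the causal effect.
Adjusting over the population distribution of customer segment: 0.622·(0.515−0.407) + 0.378·(0.161−0.035) = +0.115.

+0.11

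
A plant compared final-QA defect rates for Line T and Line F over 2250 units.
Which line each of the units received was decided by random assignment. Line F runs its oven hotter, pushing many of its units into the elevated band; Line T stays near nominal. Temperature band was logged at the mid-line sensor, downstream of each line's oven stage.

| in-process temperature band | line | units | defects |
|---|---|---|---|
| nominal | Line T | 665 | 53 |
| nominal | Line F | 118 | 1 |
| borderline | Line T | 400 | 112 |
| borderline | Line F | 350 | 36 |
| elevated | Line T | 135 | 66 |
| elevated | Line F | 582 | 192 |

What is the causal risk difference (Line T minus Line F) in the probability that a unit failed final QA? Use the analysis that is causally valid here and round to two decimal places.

-0.03

The distribution of in-process temperature band is itself part of what the line does — it is an intermediate outcome. Holding it fixed would remove that part of the effect; the total effect is the pooled difference.
The causal difference is the pooled difference: 0.193 − 0.218 = -0.026.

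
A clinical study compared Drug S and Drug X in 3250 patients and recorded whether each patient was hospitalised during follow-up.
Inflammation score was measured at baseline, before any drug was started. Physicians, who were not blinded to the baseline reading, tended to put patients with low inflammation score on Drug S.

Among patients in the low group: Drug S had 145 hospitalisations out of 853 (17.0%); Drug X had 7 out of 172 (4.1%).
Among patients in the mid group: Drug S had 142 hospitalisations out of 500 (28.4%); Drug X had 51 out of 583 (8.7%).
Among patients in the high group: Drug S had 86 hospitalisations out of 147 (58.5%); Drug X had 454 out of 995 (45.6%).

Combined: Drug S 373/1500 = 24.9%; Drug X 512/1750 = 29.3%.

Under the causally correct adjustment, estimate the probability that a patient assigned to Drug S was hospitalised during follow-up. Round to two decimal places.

0.35

The imbalance in inflammation score arose from how patients were allocated, not from anything the drug did; and inflammation score independently affects the outcome. The pooled gap is confounded — condition on inflammation score.
Standardising Drug S to the population inflammation score mix: 0.315·145/853 + 0.333·142/500 + 0.351·86/147 = 0.354.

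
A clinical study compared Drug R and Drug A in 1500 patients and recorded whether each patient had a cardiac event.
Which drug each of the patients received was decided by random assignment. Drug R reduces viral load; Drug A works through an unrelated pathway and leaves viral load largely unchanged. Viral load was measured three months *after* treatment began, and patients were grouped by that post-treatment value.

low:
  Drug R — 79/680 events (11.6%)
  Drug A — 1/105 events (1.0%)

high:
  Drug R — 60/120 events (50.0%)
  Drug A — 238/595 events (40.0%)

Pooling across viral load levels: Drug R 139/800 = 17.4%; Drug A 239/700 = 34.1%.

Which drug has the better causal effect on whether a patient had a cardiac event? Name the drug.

Drug R

Because the drug influences viral load, viral load is a post-treatment mediator, not a confounder. Stratifying on it would bias the estimate; the causal effect is the crude pooled difference.
Pooled: Drug R 17.4% vs Drug A 34.1%; Drug R is lower overall.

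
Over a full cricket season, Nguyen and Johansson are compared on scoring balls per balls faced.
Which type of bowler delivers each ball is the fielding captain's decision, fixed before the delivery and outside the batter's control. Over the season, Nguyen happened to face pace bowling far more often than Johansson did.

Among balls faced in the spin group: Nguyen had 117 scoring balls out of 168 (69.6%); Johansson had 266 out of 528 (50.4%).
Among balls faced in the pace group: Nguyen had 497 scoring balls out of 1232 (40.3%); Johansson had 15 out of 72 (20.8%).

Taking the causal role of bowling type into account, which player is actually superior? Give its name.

Bowling type is set before the player has any effect — it is not caused by the player — and it independently drives the outcome. That makes it a confounder, so the causal comparison is within bowling type levels.
Within each level — spin: 69.6% vs 50.4%; pace: 40.3% vs 20.8% — Nguyen is higher every time.

Nguyen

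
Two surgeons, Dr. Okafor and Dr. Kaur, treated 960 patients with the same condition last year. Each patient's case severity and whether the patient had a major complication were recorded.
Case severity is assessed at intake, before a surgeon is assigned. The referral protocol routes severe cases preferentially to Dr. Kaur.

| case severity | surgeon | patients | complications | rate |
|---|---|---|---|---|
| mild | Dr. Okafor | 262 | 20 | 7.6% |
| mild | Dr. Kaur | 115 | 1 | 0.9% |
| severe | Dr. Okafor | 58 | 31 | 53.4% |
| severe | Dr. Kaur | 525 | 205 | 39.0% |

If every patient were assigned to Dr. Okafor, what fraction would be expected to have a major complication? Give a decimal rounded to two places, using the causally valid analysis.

Case severity is set before the surgeon has any effect — it is not caused by the surgeon — and it independently drives the outcome. That makes it a confounder, so the causal comparison is within case severity levels.
Standardising Dr. Okafor to the population case severity mix: 0.393·20/262 + 0.607·31/58 = 0.355.

0.35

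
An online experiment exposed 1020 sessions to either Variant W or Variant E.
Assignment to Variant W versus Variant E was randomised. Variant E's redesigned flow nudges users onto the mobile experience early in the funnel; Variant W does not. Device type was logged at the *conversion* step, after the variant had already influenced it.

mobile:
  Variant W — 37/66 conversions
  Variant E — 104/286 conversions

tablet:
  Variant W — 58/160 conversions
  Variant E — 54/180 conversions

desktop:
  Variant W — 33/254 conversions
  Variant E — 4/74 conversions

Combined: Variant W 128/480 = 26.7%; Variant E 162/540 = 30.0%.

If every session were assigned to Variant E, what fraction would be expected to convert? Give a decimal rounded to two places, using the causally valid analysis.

0.30

Variant W is higher inside every device type stratum but Variant E is higher in aggregate. Whether to stratify depends on how device type relates to the variant.
The distribution of device type is itself part of what the variant does — it is an intermediate outcome. Holding it fixed would remove that part of the effect; the total effect is the pooled difference.
So P(outcome | do(Variant E)) is just the pooled rate for Variant E: 162/540 = 0.300.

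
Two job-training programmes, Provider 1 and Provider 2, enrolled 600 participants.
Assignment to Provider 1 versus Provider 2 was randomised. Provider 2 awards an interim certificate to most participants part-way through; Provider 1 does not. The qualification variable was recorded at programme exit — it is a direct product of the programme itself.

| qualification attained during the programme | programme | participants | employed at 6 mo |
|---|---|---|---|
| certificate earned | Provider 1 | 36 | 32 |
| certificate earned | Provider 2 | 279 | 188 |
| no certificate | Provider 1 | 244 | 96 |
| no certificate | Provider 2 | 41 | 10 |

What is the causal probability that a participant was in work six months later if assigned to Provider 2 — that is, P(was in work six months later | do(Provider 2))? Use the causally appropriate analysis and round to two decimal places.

0.62

Qualification attained during the programme lies on the pathway programme → qualification attained during the programme → outcome, so adjusting for it blocks the indirect effect. For the total causal effect of programme, use the unadjusted pooled rates.
So P(outcome | do(Provider 2)) is just the pooled rate for Provider 2: 198/320 = 0.619.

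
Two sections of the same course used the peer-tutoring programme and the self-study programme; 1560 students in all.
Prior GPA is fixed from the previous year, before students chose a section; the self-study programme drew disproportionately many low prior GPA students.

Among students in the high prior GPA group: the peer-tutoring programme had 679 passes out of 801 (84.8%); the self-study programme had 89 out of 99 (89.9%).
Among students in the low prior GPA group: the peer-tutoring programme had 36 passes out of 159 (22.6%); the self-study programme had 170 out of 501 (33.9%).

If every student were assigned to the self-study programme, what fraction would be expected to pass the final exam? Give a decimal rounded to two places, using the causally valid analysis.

Prior GPA band differs across teaching methods for reasons unrelated to any effect of the teaching method itself, and it separately predicts the outcome — a classic confounder. We must compare within prior GPA band levels.
Standardising the self-study programme to the population prior GPA band mix: 0.577·89/99 + 0.423·170/501 = 0.662.

0.66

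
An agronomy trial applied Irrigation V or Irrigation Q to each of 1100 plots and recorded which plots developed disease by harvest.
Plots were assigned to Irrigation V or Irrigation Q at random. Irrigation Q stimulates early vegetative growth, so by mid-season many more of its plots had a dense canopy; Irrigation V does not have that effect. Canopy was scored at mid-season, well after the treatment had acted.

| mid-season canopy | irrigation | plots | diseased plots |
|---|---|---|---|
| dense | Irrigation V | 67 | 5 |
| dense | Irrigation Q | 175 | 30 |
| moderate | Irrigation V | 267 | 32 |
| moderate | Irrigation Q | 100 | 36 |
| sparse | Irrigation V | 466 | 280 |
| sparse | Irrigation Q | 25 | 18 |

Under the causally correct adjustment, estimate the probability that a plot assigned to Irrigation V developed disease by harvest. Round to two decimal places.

0.40

Mid-season canopy lies on the pathway irrigation → mid-season canopy → outcome, so adjusting for it blocks the indirect effect. For the total causal effect of irrigation, use the unadjusted pooled rates.
So P(outcome | do(Irrigation V)) is just the pooled rate for Irrigation V: 317/800 = 0.396.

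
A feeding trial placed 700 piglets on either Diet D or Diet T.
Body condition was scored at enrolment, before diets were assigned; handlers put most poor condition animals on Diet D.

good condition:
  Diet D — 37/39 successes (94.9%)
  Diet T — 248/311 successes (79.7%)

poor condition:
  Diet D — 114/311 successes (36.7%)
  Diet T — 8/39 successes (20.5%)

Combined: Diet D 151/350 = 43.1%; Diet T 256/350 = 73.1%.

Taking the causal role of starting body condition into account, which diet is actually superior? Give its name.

The starting body condition-specific comparison favours Diet D throughout, but the pooled figures favour Diet T. The question is whether to condition on starting body condition.
Starting body condition is set before the diet has any effect — it is not caused by the diet — and it independently drives the outcome. That makes it a confounder, so the causal comparison is within starting body condition levels.
Within each level — good condition: 94.9% vs 79.7%; poor condition: 36.7% vs 20.5% — Diet D is higher every time.

Diet D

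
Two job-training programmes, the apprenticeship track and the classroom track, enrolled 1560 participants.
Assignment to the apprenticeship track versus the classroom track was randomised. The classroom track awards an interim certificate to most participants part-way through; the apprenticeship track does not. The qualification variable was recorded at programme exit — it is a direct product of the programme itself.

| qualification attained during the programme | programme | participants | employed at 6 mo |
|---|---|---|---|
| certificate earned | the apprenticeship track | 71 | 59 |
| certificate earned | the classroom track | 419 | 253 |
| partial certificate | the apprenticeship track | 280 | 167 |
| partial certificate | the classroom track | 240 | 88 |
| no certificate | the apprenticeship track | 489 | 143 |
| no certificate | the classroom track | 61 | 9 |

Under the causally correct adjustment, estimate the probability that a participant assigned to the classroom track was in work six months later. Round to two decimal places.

the apprenticeship track is higher inside every qualification attained during the programme stratum but the classroom track is higher in aggregate. Whether to stratify depends on how qualification attained during the programme relates to the programme.
Because the programme influences qualification attained during the programme, qualification attained during the programme is a post-treatment mediator, not a confounder. Stratifying on it would bias the estimate; the causal effect is the crude pooled difference.
So P(outcome | do(the classroom track)) is just the pooled rate for the classroom track: 350/720 = 0.486.

0.49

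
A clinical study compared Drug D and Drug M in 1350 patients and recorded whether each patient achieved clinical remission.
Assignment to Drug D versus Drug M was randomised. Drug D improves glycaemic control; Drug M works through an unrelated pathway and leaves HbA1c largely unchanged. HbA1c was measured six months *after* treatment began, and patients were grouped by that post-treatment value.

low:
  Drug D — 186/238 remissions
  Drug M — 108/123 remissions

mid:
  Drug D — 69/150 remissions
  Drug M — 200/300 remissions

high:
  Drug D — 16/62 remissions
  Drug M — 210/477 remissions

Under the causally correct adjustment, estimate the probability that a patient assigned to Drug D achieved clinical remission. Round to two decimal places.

0.60

The stratified and pooled comparisons disagree (Drug M wins within each HbA1c; Drug D wins overall), so the answer turns on the causal role of HbA1c.
Because the drug influences HbA1c, HbA1c is a post-treatment mediator, not a confounder. Stratifying on it would bias the estimate; the causal effect is the crude pooled difference.
So P(outcome | do(Drug D)) is just the pooled rate for Drug D: 271/450 = 0.602.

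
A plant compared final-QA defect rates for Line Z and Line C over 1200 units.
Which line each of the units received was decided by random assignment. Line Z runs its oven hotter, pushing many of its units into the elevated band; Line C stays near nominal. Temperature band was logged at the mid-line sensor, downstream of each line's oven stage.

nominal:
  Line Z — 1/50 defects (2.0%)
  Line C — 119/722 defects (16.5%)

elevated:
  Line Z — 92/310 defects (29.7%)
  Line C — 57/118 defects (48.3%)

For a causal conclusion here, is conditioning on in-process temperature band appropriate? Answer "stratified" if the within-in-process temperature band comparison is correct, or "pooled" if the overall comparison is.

pooled

Stratifying would compare lines among units the lines themselves sorted into in-process temperature band groups — a form of selection on an intermediate. The unconditioned pooled rates give the total causal effect.
Pooled: Line Z 25.8% vs Line C 21.0%; Line C is lower overall.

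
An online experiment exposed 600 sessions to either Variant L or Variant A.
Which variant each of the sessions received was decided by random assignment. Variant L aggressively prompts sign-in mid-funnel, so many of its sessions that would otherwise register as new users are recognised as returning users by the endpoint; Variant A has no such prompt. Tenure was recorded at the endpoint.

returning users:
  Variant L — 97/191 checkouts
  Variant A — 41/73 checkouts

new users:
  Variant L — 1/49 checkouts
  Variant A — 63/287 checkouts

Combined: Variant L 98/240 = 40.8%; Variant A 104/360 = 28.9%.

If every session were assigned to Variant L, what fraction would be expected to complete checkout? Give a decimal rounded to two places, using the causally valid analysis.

The distribution of user tenure is itself part of what the variant does — it is an intermediate outcome. Holding it fixed would remove that part of the effect; the total effect is the pooled difference.
So P(outcome | do(Variant L)) is just the pooled rate for Variant L: 98/240 = 0.408.

0.41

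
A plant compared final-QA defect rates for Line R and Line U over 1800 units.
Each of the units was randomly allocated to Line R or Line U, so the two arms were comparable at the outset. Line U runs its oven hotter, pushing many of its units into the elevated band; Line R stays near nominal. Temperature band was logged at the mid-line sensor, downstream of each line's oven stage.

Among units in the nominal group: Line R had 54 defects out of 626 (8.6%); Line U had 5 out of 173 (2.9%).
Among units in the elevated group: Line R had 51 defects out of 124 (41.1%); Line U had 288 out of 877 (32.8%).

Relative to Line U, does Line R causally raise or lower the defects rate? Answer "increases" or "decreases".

Line U is lower inside every in-process temperature band stratum but Line R is lower in aggregate. Whether to stratify depends on how in-process temperature band relates to the line.
In-process temperature band is recorded after the line and is itself shifted by it — it sits on the causal path from line to outcome. Conditioning on a mediator would strip out part of the effect we want; the pooled comparison gives the total causal effect.
Pooled: Line R 14.0% vs Line U 27.9%; Line R is lower overall.

decreases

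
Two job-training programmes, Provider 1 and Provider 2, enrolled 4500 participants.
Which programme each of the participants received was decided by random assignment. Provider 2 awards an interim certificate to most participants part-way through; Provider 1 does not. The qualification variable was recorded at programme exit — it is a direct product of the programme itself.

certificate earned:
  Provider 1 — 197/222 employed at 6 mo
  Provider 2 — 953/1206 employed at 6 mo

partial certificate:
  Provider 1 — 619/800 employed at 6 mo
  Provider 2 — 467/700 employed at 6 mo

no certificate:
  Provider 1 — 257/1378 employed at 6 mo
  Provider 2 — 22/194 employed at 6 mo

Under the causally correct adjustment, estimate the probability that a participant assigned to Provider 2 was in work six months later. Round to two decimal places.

The qualification attained during the programme-specific comparison favours Provider 1 throughout, but the pooled figures favour Provider 2. The question is whether to condition on qualification attained during the programme.
Qualification attained during the programme here is a post-treatment variable shaped by the programme; conditioning on it would introduce bias rather than remove it. The overall comparison is the causal one.
So P(outcome | do(Provider 2)) is just the pooled rate for Provider 2: 1442/2100 = 0.687.

0.69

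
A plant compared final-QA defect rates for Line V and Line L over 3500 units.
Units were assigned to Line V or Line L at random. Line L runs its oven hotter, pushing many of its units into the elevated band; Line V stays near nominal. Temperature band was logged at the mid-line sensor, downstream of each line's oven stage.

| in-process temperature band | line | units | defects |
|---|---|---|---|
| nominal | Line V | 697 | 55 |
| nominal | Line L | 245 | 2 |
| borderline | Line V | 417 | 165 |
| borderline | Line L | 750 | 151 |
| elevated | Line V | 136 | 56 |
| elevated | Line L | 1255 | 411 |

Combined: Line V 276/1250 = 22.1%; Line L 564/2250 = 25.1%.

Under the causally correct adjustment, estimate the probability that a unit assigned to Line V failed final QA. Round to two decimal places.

Stratifying would compare lines among units the lines themselves sorted into in-process temperature band groups — a form of selection on an intermediate. The unconditioned pooled rates give the total causal effect.
So P(outcome | do(Line V)) is just the pooled rate for Line V: 276/1250 = 0.221.

0.22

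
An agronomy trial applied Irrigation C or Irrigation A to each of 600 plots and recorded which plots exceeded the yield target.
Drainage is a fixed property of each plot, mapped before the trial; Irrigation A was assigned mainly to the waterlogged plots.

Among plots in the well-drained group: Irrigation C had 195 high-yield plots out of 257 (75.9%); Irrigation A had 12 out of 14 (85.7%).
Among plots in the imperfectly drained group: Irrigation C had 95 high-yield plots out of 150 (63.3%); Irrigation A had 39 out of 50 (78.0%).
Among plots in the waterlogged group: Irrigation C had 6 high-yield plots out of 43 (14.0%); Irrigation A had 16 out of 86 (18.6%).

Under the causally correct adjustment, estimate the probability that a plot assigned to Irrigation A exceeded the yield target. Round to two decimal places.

Field drainage differs across irrigations for reasons unrelated to any effect of the irrigation itself, and it separately predicts the outcome — a classic confounder. We must compare within field drainage levels.
Standardising Irrigation A to the population field drainage mix: 0.452·12/14 + 0.333·39/50 + 0.215·16/86 = 0.687.

0.69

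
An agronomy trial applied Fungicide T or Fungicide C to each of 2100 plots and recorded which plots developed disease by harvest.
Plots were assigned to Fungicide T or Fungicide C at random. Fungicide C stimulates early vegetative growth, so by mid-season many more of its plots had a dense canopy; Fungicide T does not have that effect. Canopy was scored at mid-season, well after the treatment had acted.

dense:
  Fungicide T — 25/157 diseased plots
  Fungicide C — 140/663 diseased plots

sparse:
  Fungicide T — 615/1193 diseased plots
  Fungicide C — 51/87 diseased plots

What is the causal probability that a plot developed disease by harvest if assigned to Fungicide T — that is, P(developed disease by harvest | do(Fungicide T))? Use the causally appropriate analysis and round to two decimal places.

Stratifying would compare fungicides among plots the fungicides themselves sorted into mid-season canopy groups — a form of selection on an intermediate. The unconditioned pooled rates give the total causal effect.
So P(outcome | do(Fungicide T)) is just the pooled rate for Fungicide T: 640/1350 = 0.474.

0.47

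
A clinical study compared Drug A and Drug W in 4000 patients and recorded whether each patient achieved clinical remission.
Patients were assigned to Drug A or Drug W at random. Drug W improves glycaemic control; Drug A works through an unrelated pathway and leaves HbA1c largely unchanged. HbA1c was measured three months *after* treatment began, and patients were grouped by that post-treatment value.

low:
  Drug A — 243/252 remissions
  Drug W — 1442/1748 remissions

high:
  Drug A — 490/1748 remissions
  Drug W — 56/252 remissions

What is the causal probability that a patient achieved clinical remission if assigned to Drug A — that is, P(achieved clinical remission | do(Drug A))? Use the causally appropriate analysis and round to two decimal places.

The HbA1c-specific comparison favours Drug A throughout, but the pooled figures favour Drug W. The question is whether to condition on HbA1c.
Because the drug influences HbA1c, HbA1c is a post-treatment mediator, not a confounder. Stratifying on it would bias the estimate; the causal effect is the crude pooled difference.
So P(outcome | do(Drug A)) is just the pooled rate for Drug A: 733/2000 = 0.366.

0.37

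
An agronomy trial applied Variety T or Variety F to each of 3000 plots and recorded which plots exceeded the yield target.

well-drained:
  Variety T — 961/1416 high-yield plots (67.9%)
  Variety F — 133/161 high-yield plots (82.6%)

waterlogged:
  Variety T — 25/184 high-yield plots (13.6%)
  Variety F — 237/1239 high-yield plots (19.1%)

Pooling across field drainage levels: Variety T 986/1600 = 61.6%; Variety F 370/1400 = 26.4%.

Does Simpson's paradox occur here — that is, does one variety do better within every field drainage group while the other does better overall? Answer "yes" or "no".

Within each field drainage level (well-drained 67.9% vs 82.6%; waterlogged 13.6% vs 19.1%), Variety F has the higher rate every time. Pooled: 61.6% vs 26.4% — Variety T has the higher rate overall. The two comparisons disagree.

yes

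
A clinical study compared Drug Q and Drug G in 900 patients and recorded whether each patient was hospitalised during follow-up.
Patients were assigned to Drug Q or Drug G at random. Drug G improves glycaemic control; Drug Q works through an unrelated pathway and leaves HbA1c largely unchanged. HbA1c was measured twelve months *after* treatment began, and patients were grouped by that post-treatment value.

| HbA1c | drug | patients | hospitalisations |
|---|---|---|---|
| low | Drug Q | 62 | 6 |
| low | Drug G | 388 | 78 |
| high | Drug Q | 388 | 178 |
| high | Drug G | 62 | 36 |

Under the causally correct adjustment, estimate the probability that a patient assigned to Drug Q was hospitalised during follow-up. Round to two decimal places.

0.41

HbA1c lies on the pathway drug → HbA1c → outcome, so adjusting for it blocks the indirect effect. For the total causal effect of drug, use the unadjusted pooled rates.
So P(outcome | do(Drug Q)) is just the pooled rate for Drug Q: 184/450 = 0.409.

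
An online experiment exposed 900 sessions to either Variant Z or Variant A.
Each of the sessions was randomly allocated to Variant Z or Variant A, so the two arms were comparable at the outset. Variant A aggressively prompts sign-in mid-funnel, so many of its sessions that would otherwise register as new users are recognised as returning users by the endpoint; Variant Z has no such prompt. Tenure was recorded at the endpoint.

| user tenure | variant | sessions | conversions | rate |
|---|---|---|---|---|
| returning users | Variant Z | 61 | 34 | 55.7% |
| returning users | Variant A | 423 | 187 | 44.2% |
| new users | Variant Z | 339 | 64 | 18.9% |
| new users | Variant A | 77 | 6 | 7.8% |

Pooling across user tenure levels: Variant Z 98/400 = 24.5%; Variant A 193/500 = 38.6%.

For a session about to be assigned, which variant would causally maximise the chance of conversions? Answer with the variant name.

User tenure here is a post-treatment variable shaped by the variant; conditioning on it would introduce bias rather than remove it. The overall comparison is the causal one.
Pooled: Variant Z 24.5% vs Variant A 38.6%; Variant A is higher overall.

Variant A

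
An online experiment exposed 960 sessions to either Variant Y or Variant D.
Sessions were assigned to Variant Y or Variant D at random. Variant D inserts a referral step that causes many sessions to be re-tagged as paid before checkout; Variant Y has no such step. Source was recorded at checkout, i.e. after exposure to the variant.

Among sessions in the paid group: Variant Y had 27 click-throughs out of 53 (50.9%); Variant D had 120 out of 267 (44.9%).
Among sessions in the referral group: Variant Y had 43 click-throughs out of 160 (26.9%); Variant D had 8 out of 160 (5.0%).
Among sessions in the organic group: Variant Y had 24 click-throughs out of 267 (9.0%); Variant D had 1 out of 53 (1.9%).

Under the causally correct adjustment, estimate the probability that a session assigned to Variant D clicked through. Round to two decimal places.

The stratified and pooled comparisons disagree (Variant Y wins within each traffic source; Variant D wins overall), so the answer turns on the causal role of traffic source.
Traffic source is downstream of the variant. One should not condition on a consequence of treatment, so the overall rates are the right comparison.
So P(outcome | do(Variant D)) is just the pooled rate for Variant D: 129/480 = 0.269.

0.27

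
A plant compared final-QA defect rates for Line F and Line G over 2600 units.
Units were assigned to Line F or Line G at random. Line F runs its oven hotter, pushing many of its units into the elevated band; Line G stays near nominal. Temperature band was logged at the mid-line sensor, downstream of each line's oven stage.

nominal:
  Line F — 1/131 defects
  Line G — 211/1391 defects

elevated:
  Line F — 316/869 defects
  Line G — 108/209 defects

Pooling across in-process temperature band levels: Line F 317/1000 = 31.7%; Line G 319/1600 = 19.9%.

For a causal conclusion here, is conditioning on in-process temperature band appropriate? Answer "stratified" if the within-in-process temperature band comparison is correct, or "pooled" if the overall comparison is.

pooled

The stratified and pooled comparisons disagree (Line F wins within each in-process temperature band; Line G wins overall), so the answer turns on the causal role of in-process temperature band.
In-process temperature band here is a post-treatment variable shaped by the line; conditioning on it would introduce bias rather than remove it. The overall comparison is the causal one.
Pooled: Line F 31.7% vs Line G 19.9%; Line G is lower overall.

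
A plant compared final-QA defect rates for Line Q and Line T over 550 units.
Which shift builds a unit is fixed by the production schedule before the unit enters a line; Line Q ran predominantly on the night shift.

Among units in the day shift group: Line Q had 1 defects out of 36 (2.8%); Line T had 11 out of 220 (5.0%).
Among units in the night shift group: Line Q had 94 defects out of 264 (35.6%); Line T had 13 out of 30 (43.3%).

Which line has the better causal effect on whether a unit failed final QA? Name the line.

The stratified and pooled comparisons disagree (Line Q wins within each shift; Line T wins overall), so the answer turns on the causal role of shift.
Shift is set before the line has any effect — it is not caused by the line — and it independently drives the outcome. That makes it a confounder, so the causal comparison is within shift levels.
Within each level — day shift: 2.8% vs 5.0%; night shift: 35.6% vs 43.3% — Line Q is lower every time.

Line Q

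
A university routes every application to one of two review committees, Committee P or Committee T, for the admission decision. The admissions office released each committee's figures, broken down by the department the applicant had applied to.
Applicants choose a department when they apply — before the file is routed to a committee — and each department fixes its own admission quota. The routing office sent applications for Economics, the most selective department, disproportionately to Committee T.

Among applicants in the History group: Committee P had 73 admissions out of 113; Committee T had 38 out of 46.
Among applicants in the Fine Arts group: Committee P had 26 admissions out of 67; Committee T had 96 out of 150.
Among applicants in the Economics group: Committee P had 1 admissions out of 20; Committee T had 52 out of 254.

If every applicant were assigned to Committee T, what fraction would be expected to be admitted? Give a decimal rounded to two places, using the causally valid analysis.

0.50

Here department is a common cause — it drives both which review committee a case falls under and the outcome. The crude comparison mixes populations; the stratum-specific rates are the causally relevant ones.
Standardising Committee T to the population department mix: 0.245·38/46 + 0.334·96/150 + 0.422·52/254 = 0.502.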